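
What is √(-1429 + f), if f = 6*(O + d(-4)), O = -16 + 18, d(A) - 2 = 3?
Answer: I*√1387 ≈ 37.242*I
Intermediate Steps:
d(A) = 5 (d(A) = 2 + 3 = 5)
O = 2
f = 42 (f = 6*(2 + 5) = 6*7 = 42)
√(-1429 + f) = √(-1429 + 42) = √(-1387) = I*√1387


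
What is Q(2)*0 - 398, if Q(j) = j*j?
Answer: -398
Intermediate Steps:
Q(j) = j²
Q(2)*0 - 398 = 2²*0 - 398 = 4*0 - 398 = 0 - 398 = -398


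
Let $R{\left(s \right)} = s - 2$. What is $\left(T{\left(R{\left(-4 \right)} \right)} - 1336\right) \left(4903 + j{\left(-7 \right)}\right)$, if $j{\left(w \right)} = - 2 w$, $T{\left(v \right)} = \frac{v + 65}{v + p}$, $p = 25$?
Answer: $- \frac{124523025}{19} \approx -6.5538 \cdot 10^{6}$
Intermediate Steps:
$R{\left(s \right)} = -2 + s$
$T{\left(v \right)} = \frac{65 + v}{25 + v}$ ($T{\left(v \right)} = \frac{v + 65}{v + 25} = \frac{65 + v}{25 + v}$)
$\left(T{\left(R{\left(-4 \right)} \right)} - 1336\right) \left(4903 + j{\left(-7 \right)}\right) = \left(\frac{65 - 6}{25 - 6} - 1336\right) \left(4903 - -14\right) = \left(\frac{65 - 6}{25 - 6} - 1336\right) \left(4903 + 14\right) = \left(\frac{1}{19} \cdot 59 - 1336\right) 4917 = \left(\frac{59}{19} - 1336\right) 4917 = \left(- \frac{25325}{19}\right) 4917 = - \frac{124523025}{19}$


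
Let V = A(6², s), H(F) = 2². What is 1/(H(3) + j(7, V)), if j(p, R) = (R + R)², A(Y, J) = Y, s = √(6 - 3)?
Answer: 1/5188 ≈ 0.00019275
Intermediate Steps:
H(F) = 4
s = √3 ≈ 1.7320
V = 36 (V = 6² = 36)
j(p, R) = 4*R² (j(p, R) = (2*R)² = 4*R²)
1/(H(3) + j(7, V)) = 1/(4 + 4*36²) = 1/(4 + 4*1296) = 1/(4 + 5184) = 1/5188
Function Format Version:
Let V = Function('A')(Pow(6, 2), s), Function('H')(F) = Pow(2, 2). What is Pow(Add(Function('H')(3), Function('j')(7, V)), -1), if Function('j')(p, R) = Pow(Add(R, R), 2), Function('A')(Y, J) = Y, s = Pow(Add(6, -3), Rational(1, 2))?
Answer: Rational(1, 5188) ≈ 0.00019275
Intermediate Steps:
Function('H')(F) = 4
s = Pow(3, Rational(1, 2)) ≈ 1.7320
V = 36 (V = Pow(6, 2) = 36)
Function('j')(p, R) = Mul(4, Pow(R, 2)) (Function('j')(p, R) = Pow(Mul(2, R), 2) = Mul(4, Pow(R, 2)))
Pow(Add(Function('H')(3), Function('j')(7, V)), -1) = Pow(Add(4, Mul(4, Pow(36, 2))), -1) = Pow(Add(4, Mul(4, 1296)), -1) = Pow(Add(4, 5184), -1) = Pow(5188, -1) = Rational(1, 5188)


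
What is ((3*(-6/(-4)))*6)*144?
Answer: 3888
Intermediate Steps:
((3*(-6/(-4)))*6)*144 = ((3*(-6*(-¼)))*6)*144 = ((3*(3/2))*6)*144 = ((9/2)*6)*144 = 27*144 = 3888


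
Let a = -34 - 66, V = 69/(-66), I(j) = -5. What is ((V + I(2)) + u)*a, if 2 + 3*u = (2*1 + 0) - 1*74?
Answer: 101350/33 ≈ 3071.2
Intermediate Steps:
V = -23/22 (V = 69*(-1/66) = -23/22 ≈ -1.0455)
a = -100
u = -74/3 (u = -⅔ + ((2*1 + 0) - 1*74)/3 = -⅔ + ((2 + 0) - 74)/3 = -⅔ + (2 - 74)/3 = -⅔ + (⅓)*(-72) = -⅔ - 24 = -74/3 ≈ -24.667)
((V + I(2)) + u)*a = ((-23/22 - 5) - 74/3)*(-100) = (-133/22 - 74/3)*(-100) = -2027/66*(-100) = 101350/33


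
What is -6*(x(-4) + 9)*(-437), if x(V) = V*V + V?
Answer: 55062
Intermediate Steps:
x(V) = V + V² (x(V) = V² + V = V + V²)
-6*(x(-4) + 9)*(-437) = -6*(-4*(1 - 4) + 9)*(-437) = -6*(-4*(-3) + 9)*(-437) = -6*(12 + 9)*(-437) = -6*21*(-437) = -126*(-437) = 55062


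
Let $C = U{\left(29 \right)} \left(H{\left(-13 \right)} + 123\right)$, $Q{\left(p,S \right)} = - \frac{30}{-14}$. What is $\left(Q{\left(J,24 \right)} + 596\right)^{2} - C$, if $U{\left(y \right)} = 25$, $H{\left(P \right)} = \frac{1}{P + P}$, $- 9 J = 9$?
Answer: $\frac{451888869}{1274} \approx 3.547 \cdot 10^{5}$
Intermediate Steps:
$J = -1$ ($J = \left(- \frac{1}{9}\right) 9 = -1$)
$H{\left(P \right)} = \frac{1}{2 P}$
$Q{\left(p,S \right)} = \frac{15}{7}$ ($Q{\left(p,S \right)} = \left(-30\right) \left(- \frac{1}{14}\right) = \frac{15}{7}$)
$C = \frac{79925}{26}$ ($C = 25 \left(\frac{1}{2 \left(-13\right)} + 123\right) = 25 \left(\frac{1}{2} \left(- \frac{1}{13}\right) + 123\right) = 25 \left(- \frac{1}{26} + 123\right) = 25 \cdot \frac{3197}{26} = \frac{79925}{26} \approx 3074.0$)
$\left(Q{\left(J,24 \right)} + 596\right)^{2} - C = \left(\frac{15}{7} + 596\right)^{2} - \frac{79925}{26} = \left(\frac{4187}{7}\right)^{2} - \frac{79925}{26} = \frac{17530969}{49} - \frac{79925}{26} = \frac{451888869}{1274}$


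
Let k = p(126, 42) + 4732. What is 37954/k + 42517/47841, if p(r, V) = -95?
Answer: 2012908643/221838717 ≈ 9.0737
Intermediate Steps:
k = 4637 (k = -95 + 4732 = 4637)
37954/k + 42517/47841 = 37954/4637 + 42517/47841 = 2012908643/221838717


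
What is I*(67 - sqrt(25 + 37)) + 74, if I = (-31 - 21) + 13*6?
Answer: 1816 - 26*sqrt(62) ≈ 1611.3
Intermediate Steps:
I = 26 (I = -52 + 78 = 26)
I*(67 - sqrt(25 + 37)) + 74 = 26*(67 - sqrt(25 + 37)) + 74 = 26*(67 - sqrt(62)) + 74 = (1742 - 26*sqrt(62)) + 74 = 1816 - 26*sqrt(62)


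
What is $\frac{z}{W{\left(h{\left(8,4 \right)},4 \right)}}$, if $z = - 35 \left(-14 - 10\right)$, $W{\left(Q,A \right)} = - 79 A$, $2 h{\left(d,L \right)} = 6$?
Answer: $- \frac{210}{79} \approx -2.6582$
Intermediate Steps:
$h{\left(d,L \right)} = 3$ ($h{\left(d,L \right)} = \frac{1}{2} \cdot 6 = 3$)
$z = 840$ ($z = \left(-35\right) \left(-24\right) = 840$)
$\frac{z}{W{\left(h{\left(8,4 \right)},4 \right)}} = \frac{840}{\left(-79\right) 4} = \frac{840}{-316} = 840 \left(- \frac{1}{316}\right) = - \frac{210}{79}$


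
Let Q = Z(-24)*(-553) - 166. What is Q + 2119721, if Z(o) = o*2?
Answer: 2146099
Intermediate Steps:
Z(o) = 2*o
Q = 26378 (Q = (2*(-24))*(-553) - 166 = -48*(-553) - 166 = 26544 - 166 = 26378)
Q + 2119721 = 26378 + 2119721 = 2146099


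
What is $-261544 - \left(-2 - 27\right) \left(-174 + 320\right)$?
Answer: $-257310$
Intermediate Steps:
$-261544 - \left(-2 - 27\right) \left(-174 + 320\right) = -261544 - \left(-2 - 27\right) 146 = -261544 - \left(-29\right) 146 = -261544 - -4234 = -261544 + 4234 = -257310$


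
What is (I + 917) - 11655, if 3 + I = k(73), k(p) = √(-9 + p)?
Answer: -10733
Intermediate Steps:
I = 5 (I = -3 + √(-9 + 73) = -3 + √64 = -3 + 8 = 5)
(I + 917) - 11655 = (5 + 917) - 11655 = 922 - 11655 = -10733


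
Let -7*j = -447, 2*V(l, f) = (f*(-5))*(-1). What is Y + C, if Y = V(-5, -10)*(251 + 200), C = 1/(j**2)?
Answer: -2252846426/199809 ≈ -11275.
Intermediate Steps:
V(l, f) = 5*f/2 (V(l, f) = ((f*(-5))*(-1))/2 = (-5*f*(-1))/2 = (5*f)/2 = 5*f/2)
j = 447/7 (j = -1/7*(-447) = 447/7 ≈ 63.857)
C = 49/199809 (C = 1/((447/7)**2) = 1/(199809/49) = 49/199809 ≈ 0.00024523)
Y = -11275 (Y = ((5/2)*(-10))*(251 + 200) = -25*451 = -11275)
Y + C = -11275 + 49/199809 = -2252846426/199809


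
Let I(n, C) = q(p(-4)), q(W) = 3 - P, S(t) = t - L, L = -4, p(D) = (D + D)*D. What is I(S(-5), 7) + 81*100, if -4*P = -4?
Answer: 8102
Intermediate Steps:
P = 1 (P = -1/4*(-4) = 1)
p(D) = 2*D**2 (p(D) = (2*D)*D = 2*D**2)
S(t) = 4 + t (S(t) = t - 1*(-4) = t + 4 = 4 + t)
q(W) = 2 (q(W) = 3 - 1*1 = 3 - 1 = 2)
I(n, C) = 2
I(S(-5), 7) + 81*100 = 2 + 81*100 = 2 + 8100 = 8102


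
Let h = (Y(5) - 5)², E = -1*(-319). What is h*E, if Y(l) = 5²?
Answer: 127600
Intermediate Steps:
Y(l) = 25
E = 319
h = 400 (h = (25 - 5)² = 20² = 400)
h*E = 400*319 = 127600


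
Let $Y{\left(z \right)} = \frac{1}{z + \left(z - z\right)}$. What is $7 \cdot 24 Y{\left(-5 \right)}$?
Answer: $- \frac{168}{5} \approx -33.6$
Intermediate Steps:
$Y{\left(z \right)} = \frac{1}{z}$ ($Y{\left(z \right)} = \frac{1}{z + 0} = \frac{1}{z}$)
$7 \cdot 24 Y{\left(-5 \right)} = \frac{7 \cdot 24}{-5} = 168 \left(- \frac{1}{5}\right) = - \frac{168}{5}$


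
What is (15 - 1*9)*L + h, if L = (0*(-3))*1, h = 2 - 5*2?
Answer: -8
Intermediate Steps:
h = -8 (h = 2 - 10 = -8)
L = 0 (L = 0*1 = 0)
(15 - 1*9)*L + h = (15 - 1*9)*0 - 8 = (15 - 9)*0 - 8 = 6*0 - 8 = 0 - 8 = -8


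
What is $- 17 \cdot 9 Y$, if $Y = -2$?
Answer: $306$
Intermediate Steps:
$- 17 \cdot 9 Y = - 17 \cdot 9 \left(-2\right) = \left(-17\right) \left(-18\right) = 306$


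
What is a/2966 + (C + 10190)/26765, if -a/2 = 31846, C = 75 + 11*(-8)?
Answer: -837265699/39692495 ≈ -21.094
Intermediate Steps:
C = -13 (C = 75 - 88 = -13)
a = -63692 (a = -2*31846 = -63692)
a/2966 + (C + 10190)/26765 = -63692/2966 + (-13 + 10190)/26765 = -63692*1/2966 + 10177*(1/26765) = -31846/1483 + 10177/26765 = -837265699/39692495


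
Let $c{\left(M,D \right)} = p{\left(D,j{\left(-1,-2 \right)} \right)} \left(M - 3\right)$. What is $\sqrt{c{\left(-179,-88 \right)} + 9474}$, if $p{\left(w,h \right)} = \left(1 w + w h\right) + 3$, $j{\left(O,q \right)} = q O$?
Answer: $4 \sqrt{3561} \approx 238.7$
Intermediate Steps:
$j{\left(O,q \right)} = O q$
$p{\left(w,h \right)} = 3 + w + h w$ ($p{\left(w,h \right)} = \left(w + h w\right) + 3 = 3 + w + h w$)
$c{\left(M,D \right)} = \left(-3 + M\right) \left(3 + 3 D\right)$ ($c{\left(M,D \right)} = \left(3 + D + \left(-1\right) \left(-2\right) D\right) \left(M - 3\right) = \left(3 + D + 2 D\right) \left(-3 + M\right) = \left(3 + 3 D\right) \left(-3 + M\right) = \left(-3 + M\right) \left(3 + 3 D\right)$)
$\sqrt{c{\left(-179,-88 \right)} + 9474} = \sqrt{3 \left(1 - 88\right) \left(-3 - 179\right) + 9474} = \sqrt{3 \left(-87\right) \left(-182\right) + 9474} = \sqrt{47502 + 9474} = \sqrt{56976} = 4 \sqrt{3561}$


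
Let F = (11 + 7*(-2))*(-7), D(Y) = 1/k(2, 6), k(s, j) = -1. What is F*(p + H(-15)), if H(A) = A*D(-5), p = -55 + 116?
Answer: 1596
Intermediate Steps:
p = 61
D(Y) = -1 (D(Y) = 1/(-1) = -1)
H(A) = -A (H(A) = A*(-1) = -A)
F = 21 (F = (11 - 14)*(-7) = -3*(-7) = 21)
F*(p + H(-15)) = 21*(61 - 1*(-15)) = 21*(61 + 15) = 21*76 = 1596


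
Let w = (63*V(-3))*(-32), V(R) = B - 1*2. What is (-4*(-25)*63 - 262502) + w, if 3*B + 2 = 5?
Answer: -254186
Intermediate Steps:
B = 1 (B = -⅔ + (⅓)*5 = -⅔ + 5/3 = 1)
V(R) = -1 (V(R) = 1 - 1*2 = 1 - 2 = -1)
w = 2016 (w = (63*(-1))*(-32) = -63*(-32) = 2016)
(-4*(-25)*63 - 262502) + w = (-4*(-25)*63 - 262502) + 2016 = (100*63 - 262502) + 2016 = (6300 - 262502) + 2016 = -256202 + 2016 = -254186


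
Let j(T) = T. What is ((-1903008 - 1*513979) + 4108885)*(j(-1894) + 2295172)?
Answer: 3879992461644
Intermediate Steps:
((-1903008 - 1*513979) + 4108885)*(j(-1894) + 2295172) = ((-1903008 - 1*513979) + 4108885)*(-1894 + 2295172) = ((-1903008 - 513979) + 4108885)*2293278 = (-2416987 + 4108885)*2293278 = 1691898*2293278 = 3879992461644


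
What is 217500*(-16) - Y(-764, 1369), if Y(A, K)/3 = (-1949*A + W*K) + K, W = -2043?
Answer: 439386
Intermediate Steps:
Y(A, K) = -6126*K - 5847*A (Y(A, K) = 3*((-1949*A - 2043*K) + K) = 3*((-2043*K - 1949*A) + K) = 3*(-2042*K - 1949*A) = -6126*K - 5847*A)
217500*(-16) - Y(-764, 1369) = 217500*(-16) - (-6126*1369 - 5847*(-764)) = -3480000 - (-8386494 + 4467108) = -3480000 - 1*(-3919386) = -3480000 + 3919386 = 439386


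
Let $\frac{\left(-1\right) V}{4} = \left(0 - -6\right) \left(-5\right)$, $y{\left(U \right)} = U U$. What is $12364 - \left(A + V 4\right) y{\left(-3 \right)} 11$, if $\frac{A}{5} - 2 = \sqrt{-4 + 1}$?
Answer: $-36146 - 495 i \sqrt{3} \approx -36146.0 - 857.37 i$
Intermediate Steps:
$y{\left(U \right)} = U^{2}$
$V = 120$ ($V = - 4 \left(0 - -6\right) \left(-5\right) = - 4 \left(0 + 6\right) \left(-5\right) = - 4 \cdot 6 \left(-5\right) = \left(-4\right) \left(-30\right) = 120$)
$A = 10 + 5 i \sqrt{3}$ ($A = 10 + 5 \sqrt{-4 + 1} = 10 + 5 \sqrt{-3} = 10 + 5 i \sqrt{3} \approx 10.0 + 8.6602 i$)
$12364 - \left(A + V 4\right) y{\left(-3 \right)} 11 = 12364 - \left(\left(10 + 5 i \sqrt{3}\right) + 120 \cdot 4\right) \left(-3\right)^{2} \cdot 11 = 12364 - \left(\left(10 + 5 i \sqrt{3}\right) + 480\right) 9 \cdot 11 = 12364 - \left(490 + 5 i \sqrt{3}\right) 9 \cdot 11 = 12364 - \left(4410 + 45 i \sqrt{3}\right) 11 = 12364 - \left(48510 + 495 i \sqrt{3}\right) = -36146 - 495 i \sqrt{3}$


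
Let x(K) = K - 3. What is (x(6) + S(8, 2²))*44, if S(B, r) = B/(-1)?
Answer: -220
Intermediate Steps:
x(K) = -3 + K
S(B, r) = -B (S(B, r) = B*(-1) = -B)
(x(6) + S(8, 2²))*44 = ((-3 + 6) - 1*8)*44 = (3 - 8)*44 = -5*44 = -220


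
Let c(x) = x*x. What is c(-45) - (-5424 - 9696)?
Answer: 17145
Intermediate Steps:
c(x) = x²
c(-45) - (-5424 - 9696) = (-45)² - (-5424 - 9696) = 2025 - 1*(-15120) = 2025 + 15120 = 17145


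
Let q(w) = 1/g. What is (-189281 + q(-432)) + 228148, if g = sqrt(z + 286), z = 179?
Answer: 38867 + sqrt(465)/465 ≈ 38867.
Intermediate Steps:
g = sqrt(465) (g = sqrt(179 + 286) = sqrt(465) ≈ 21.564)
q(w) = sqrt(465)/465 (q(w) = 1/(sqrt(465)) = sqrt(465)/465)
(-189281 + q(-432)) + 228148 = (-189281 + sqrt(465)/465) + 228148 = 38867 + sqrt(465)/465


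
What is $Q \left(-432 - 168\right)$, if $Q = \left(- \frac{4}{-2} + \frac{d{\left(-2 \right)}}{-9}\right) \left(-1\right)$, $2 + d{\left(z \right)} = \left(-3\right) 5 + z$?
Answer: $\frac{7400}{3} \approx 2466.7$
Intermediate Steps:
$d{\left(z \right)} = -17 + z$ ($d{\left(z \right)} = -2 + \left(\left(-3\right) 5 + z\right) = -2 + \left(-15 + z\right) = -17 + z$)
$Q = - \frac{37}{9}$ ($Q = \left(- \frac{4}{-2} + \frac{-17 - 2}{-9}\right) \left(-1\right) = \left(\left(-4\right) \left(- \frac{1}{2}\right) - - \frac{19}{9}\right) \left(-1\right) = \left(2 + \frac{19}{9}\right) \left(-1\right) = \frac{37}{9} \left(-1\right) = - \frac{37}{9} \approx -4.1111$)
$Q \left(-432 - 168\right) = - \frac{37 \left(-432 - 168\right)}{9} = \left(- \frac{37}{9}\right) \left(-600\right) = \frac{7400}{3}$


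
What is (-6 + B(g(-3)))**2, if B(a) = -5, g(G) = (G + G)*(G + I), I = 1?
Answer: 121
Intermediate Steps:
g(G) = 2*G*(1 + G) (g(G) = (G + G)*(G + 1) = (2*G)*(1 + G) = 2*G*(1 + G))
(-6 + B(g(-3)))**2 = (-6 - 5)**2 = (-11)**2 = 121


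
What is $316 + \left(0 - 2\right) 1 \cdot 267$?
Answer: $-218$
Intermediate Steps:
$316 + \left(0 - 2\right) 1 \cdot 267 = 316 + \left(-2\right) 1 \cdot 267 = 316 - 534 = -218$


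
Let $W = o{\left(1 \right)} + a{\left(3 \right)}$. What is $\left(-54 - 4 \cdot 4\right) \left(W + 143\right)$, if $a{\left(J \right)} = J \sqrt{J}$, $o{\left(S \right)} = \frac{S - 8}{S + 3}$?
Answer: $- \frac{19775}{2} - 210 \sqrt{3} \approx -10251.0$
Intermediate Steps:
$o{\left(S \right)} = \frac{-8 + S}{3 + S}$
$a{\left(J \right)} = J^{\frac{3}{2}}$
$W = - \frac{7}{4} + 3 \sqrt{3}$ ($W = \frac{-8 + 1}{3 + 1} + 3^{\frac{3}{2}} = \frac{1}{4} \left(-7\right) + 3 \sqrt{3} = - \frac{7}{4} + 3 \sqrt{3} \approx 3.4462$)
$\left(-54 - 4 \cdot 4\right) \left(W + 143\right) = \left(-54 - 4 \cdot 4\right) \left(\left(- \frac{7}{4} + 3 \sqrt{3}\right) + 143\right) = \left(-54 - 16\right) \left(\frac{565}{4} + 3 \sqrt{3}\right) = - 70 \left(\frac{565}{4} + 3 \sqrt{3}\right) = - \frac{19775}{2} - 210 \sqrt{3}$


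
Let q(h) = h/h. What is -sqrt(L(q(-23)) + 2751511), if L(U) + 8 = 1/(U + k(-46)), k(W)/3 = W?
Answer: -3*sqrt(5738106630)/137 ≈ -1658.8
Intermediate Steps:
q(h) = 1
k(W) = 3*W
L(U) = -8 + 1/(-138 + U) (L(U) = -8 + 1/(U + 3*(-46)) = -8 + 1/(U - 138) = -8 + 1/(-138 + U))
-sqrt(L(q(-23)) + 2751511) = -sqrt((1105 - 8*1)/(-138 + 1) + 2751511) = -sqrt((1105 - 8)/(-137) + 2751511) = -sqrt(-1/137*1097 + 2751511) = -sqrt(-1097/137 + 2751511) = -sqrt(376955910/137) = -3*sqrt(5738106630)/137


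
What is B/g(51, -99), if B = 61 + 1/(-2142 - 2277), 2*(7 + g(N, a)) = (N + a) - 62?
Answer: -134779/136989 ≈ -0.98387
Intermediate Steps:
g(N, a) = -38 + N/2 + a/2 (g(N, a) = -7 + ((N + a) - 62)/2 = -7 + (-62 + N + a)/2 = -7 + (-31 + N/2 + a/2) = -38 + N/2 + a/2)
B = 269558/4419 (B = 61 + 1/(-4419) = 61 - 1/4419 = 269558/4419 ≈ 61.000)
B/g(51, -99) = 269558/(4419*(-38 + (½)*51 + (½)*(-99))) = 269558/(4419*(-38 + 51/2 - 99/2)) = (269558/4419)/(-62) = (269558/4419)*(-1/62) = -134779/136989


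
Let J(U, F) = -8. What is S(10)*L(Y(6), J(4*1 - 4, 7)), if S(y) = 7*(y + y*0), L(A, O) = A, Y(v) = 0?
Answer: 0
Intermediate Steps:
S(y) = 7*y (S(y) = 7*(y + 0) = 7*y)
S(10)*L(Y(6), J(4*1 - 4, 7)) = (7*10)*0 = 70*0 = 0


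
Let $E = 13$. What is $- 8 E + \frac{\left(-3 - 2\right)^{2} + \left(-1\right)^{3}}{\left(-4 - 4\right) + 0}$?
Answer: $-107$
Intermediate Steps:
$- 8 E + \frac{\left(-3 - 2\right)^{2} + \left(-1\right)^{3}}{\left(-4 - 4\right) + 0} = \left(-8\right) 13 + \frac{\left(-3 - 2\right)^{2} + \left(-1\right)^{3}}{\left(-4 - 4\right) + 0} = -104 + \frac{\left(-5\right)^{2} - 1}{-8 + 0} = -104 + \frac{25 - 1}{-8} = -104 + 24 \left(- \frac{1}{8}\right) = -104 - 3 = -107$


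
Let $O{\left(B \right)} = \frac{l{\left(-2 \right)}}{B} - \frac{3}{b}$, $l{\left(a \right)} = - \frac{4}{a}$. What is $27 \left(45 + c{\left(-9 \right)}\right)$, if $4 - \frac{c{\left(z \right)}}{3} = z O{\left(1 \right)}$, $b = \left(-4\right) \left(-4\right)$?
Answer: $\frac{45765}{16} \approx 2860.3$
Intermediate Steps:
$b = 16$
$O{\left(B \right)} = - \frac{3}{16} + \frac{2}{B}$ ($O{\left(B \right)} = \frac{\left(-4\right) \frac{1}{-2}}{B} - \frac{3}{16} = \frac{\left(-4\right) \left(- \frac{1}{2}\right)}{B} - \frac{3}{16} = \frac{2}{B} - \frac{3}{16} = - \frac{3}{16} + \frac{2}{B}$)
$c{\left(z \right)} = 12 - \frac{87 z}{16}$ ($c{\left(z \right)} = 12 - 3 z \left(- \frac{3}{16} + \frac{2}{1}\right) = 12 - 3 z \left(- \frac{3}{16} + 2 \cdot 1\right) = 12 - 3 z \left(- \frac{3}{16} + 2\right) = 12 - 3 z \frac{29}{16} = 12 - 3 \frac{29 z}{16} = 12 - \frac{87 z}{16}$)
$27 \left(45 + c{\left(-9 \right)}\right) = 27 \left(45 + \left(12 - - \frac{783}{16}\right)\right) = 27 \left(45 + \left(12 + \frac{783}{16}\right)\right) = 27 \left(45 + \frac{975}{16}\right) = 27 \cdot \frac{1695}{16} = \frac{45765}{16}$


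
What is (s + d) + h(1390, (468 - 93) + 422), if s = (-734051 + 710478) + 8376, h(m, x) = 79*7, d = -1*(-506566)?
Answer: 491922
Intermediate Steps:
d = 506566
h(m, x) = 553
s = -15197 (s = -23573 + 8376 = -15197)
(s + d) + h(1390, (468 - 93) + 422) = (-15197 + 506566) + 553 = 491369 + 553 = 491922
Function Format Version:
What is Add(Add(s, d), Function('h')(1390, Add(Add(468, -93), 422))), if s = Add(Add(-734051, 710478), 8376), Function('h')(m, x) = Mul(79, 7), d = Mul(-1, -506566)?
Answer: 491922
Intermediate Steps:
d = 506566
Function('h')(m, x) = 553
s = -15197 (s = Add(-23573, 8376) = -15197)
Add(Add(s, d), Function('h')(1390, Add(Add(468, -93), 422))) = Add(Add(-15197, 506566), 553) = Add(491369, 553) = 491922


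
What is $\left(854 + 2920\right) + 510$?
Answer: $4284$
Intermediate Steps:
$\left(854 + 2920\right) + 510 = 3774 + 510 = 4284$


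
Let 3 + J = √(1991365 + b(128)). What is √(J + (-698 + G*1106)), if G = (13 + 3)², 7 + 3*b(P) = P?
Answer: √(2541915 + 6*√4480662)/3 ≈ 532.77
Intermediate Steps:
b(P) = -7/3 + P/3
G = 256 (G = 16² = 256)
J = -3 + 2*√4480662/3 (J = -3 + √(1991365 + (-7/3 + (⅓)*128)) = -3 + √(1991365 + (-7/3 + 128/3)) = -3 + √(1991365 + 121/3) = -3 + √(5974216/3) = -3 + 2*√4480662/3 ≈ 1408.2)
√(J + (-698 + G*1106)) = √((-3 + 2*√4480662/3) + (-698 + 256*1106)) = √((-3 + 2*√4480662/3) + (-698 + 283136)) = √((-3 + 2*√4480662/3) + 282438) = √(282435 + 2*√4480662/3)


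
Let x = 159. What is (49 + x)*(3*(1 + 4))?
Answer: 3120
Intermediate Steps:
(49 + x)*(3*(1 + 4)) = (49 + 159)*(3*(1 + 4)) = 208*(3*5) = 208*15 = 3120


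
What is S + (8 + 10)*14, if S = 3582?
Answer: 3834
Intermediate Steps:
S + (8 + 10)*14 = 3582 + (8 + 10)*14 = 3582 + 18*14 = 3582 + 252 = 3834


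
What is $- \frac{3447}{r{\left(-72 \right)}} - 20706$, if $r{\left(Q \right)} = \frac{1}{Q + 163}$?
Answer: $-334383$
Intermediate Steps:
$r{\left(Q \right)} = \frac{1}{163 + Q}$
$- \frac{3447}{r{\left(-72 \right)}} - 20706 = - \frac{3447}{\frac{1}{163 - 72}} - 20706 = - \frac{3447}{\frac{1}{91}} - 20706 = - 3447 \frac{1}{\frac{1}{91}} - 20706 = \left(-3447\right) 91 - 20706 = -313677 - 20706 = -334383$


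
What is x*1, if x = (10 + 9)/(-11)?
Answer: -19/11 ≈ -1.7273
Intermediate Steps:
x = -19/11 (x = 19*(-1/11) = -19/11 ≈ -1.7273)
x*1 = -19/11*1 = -19/11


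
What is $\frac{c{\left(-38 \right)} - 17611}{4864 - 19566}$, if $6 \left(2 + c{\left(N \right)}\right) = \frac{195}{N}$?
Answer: $\frac{1338653}{1117352} \approx 1.1981$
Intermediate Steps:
$c{\left(N \right)} = -2 + \frac{65}{2 N}$ ($c{\left(N \right)} = -2 + \frac{195 \frac{1}{N}}{6} = -2 + \frac{65}{2 N}$)
$\frac{c{\left(-38 \right)} - 17611}{4864 - 19566} = \frac{\left(-2 + \frac{65}{2 \left(-38\right)}\right) - 17611}{4864 - 19566} = \frac{\left(-2 + \frac{65}{2} \left(- \frac{1}{38}\right)\right) - 17611}{-14702} = \left(\left(-2 - \frac{65}{76}\right) - 17611\right) \left(- \frac{1}{14702}\right) = \left(- \frac{217}{76} - 17611\right) \left(- \frac{1}{14702}\right) = \left(- \frac{1338653}{76}\right) \left(- \frac{1}{14702}\right) = \frac{1338653}{1117352}$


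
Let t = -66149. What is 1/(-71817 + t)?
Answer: -1/137966 ≈ -7.2482e-6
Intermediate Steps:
1/(-71817 + t) = 1/(-71817 - 66149) = 1/(-137966) = -1/137966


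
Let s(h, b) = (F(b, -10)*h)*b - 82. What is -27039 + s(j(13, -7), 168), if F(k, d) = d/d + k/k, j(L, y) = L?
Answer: -22753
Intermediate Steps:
F(k, d) = 2 (F(k, d) = 1 + 1 = 2)
s(h, b) = -82 + 2*b*h (s(h, b) = (2*h)*b - 82 = 2*b*h - 82 = -82 + 2*b*h)
-27039 + s(j(13, -7), 168) = -27039 + (-82 + 2*168*13) = -27039 + (-82 + 4368) = -27039 + 4286 = -22753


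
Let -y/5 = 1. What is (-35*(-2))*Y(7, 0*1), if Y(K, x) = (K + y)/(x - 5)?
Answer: -28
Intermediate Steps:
y = -5 (y = -5*1 = -5)
Y(K, x) = (-5 + K)/(-5 + x) (Y(K, x) = (K - 5)/(x - 5) = (-5 + K)/(-5 + x))
(-35*(-2))*Y(7, 0*1) = (-35*(-2))*((-5 + 7)/(-5 + 0*1)) = 70*(2/(-5 + 0)) = 70*(2/(-5)) = 70*(-⅕*2) = 70*(-⅖) = -28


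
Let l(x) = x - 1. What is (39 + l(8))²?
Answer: 2116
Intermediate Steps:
l(x) = -1 + x
(39 + l(8))² = (39 + (-1 + 8))² = (39 + 7)² = 46² = 2116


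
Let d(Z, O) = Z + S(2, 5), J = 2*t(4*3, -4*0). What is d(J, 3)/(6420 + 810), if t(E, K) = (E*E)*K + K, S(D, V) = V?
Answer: 1/1446 ≈ 0.00069156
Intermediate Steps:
t(E, K) = K + K*E**2 (t(E, K) = E**2*K + K = K*E**2 + K = K + K*E**2)
J = 0 (J = 2*((-4*0)*(1 + (4*3)**2)) = 2*(0*(1 + 12**2)) = 2*(0*(1 + 144)) = 2*(0*145) = 2*0 = 0)
d(Z, O) = 5 + Z (d(Z, O) = Z + 5 = 5 + Z)
d(J, 3)/(6420 + 810) = (5 + 0)/(6420 + 810) = 5/7230 = (1/7230)*5 = 1/1446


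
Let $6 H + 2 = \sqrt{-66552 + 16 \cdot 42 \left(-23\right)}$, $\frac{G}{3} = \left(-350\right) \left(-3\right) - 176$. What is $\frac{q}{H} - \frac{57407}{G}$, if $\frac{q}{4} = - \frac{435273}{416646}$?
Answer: $- \frac{27243622036783}{1244356471302} + \frac{870546 i \sqrt{2278}}{474582941} \approx -21.894 + 0.08755 i$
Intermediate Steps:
$G = 2622$ ($G = 3 \left(\left(-350\right) \left(-3\right) - 176\right) = 3 \left(1050 - 176\right) = 3 \cdot 874 = 2622$)
$q = - \frac{290182}{69441}$ ($q = 4 \left(- \frac{435273}{416646}\right) = 4 \left(\left(-435273\right) \frac{1}{416646}\right) = 4 \left(- \frac{145091}{138882}\right) = - \frac{290182}{69441} \approx -4.1788$)
$H = - \frac{1}{3} + i \sqrt{2278}$ ($H = - \frac{1}{3} + \frac{\sqrt{-66552 + 16 \cdot 42 \left(-23\right)}}{6} = - \frac{1}{3} + \frac{\sqrt{-66552 + 672 \left(-23\right)}}{6} = - \frac{1}{3} + \frac{\sqrt{-66552 - 15456}}{6} = - \frac{1}{3} + \frac{\sqrt{-82008}}{6} = - \frac{1}{3} + \frac{6 i \sqrt{2278}}{6} = - \frac{1}{3} + i \sqrt{2278} \approx -0.33333 + 47.728 i$)
$\frac{q}{H} - \frac{57407}{G} = - \frac{290182}{69441 \left(- \frac{1}{3} + i \sqrt{2278}\right)} - \frac{57407}{2622} = - \frac{57407}{2622} - \frac{290182}{69441 \left(- \frac{1}{3} + i \sqrt{2278}\right)}$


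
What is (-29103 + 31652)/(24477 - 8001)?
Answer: 2549/16476 ≈ 0.15471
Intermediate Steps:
(-29103 + 31652)/(24477 - 8001) = 2549/16476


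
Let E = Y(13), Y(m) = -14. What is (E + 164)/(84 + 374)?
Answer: 75/229 ≈ 0.32751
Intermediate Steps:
E = -14
(E + 164)/(84 + 374) = (-14 + 164)/(84 + 374) = 150/458 = 150*(1/458) = 75/229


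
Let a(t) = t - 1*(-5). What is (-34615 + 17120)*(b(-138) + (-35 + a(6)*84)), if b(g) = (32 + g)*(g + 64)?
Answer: -152783835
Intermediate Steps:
b(g) = (32 + g)*(64 + g)
a(t) = 5 + t (a(t) = t + 5 = 5 + t)
(-34615 + 17120)*(b(-138) + (-35 + a(6)*84)) = (-34615 + 17120)*((2048 + (-138)² + 96*(-138)) + (-35 + (5 + 6)*84)) = -17495*((2048 + 19044 - 13248) + (-35 + 11*84)) = -17495*(7844 + (-35 + 924)) = -17495*(7844 + 889) = -17495*8733 = -152783835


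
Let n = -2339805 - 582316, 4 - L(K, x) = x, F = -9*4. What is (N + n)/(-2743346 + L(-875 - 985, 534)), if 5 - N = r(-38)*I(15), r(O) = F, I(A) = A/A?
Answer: 730520/685969 ≈ 1.0649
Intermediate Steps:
I(A) = 1
F = -36
L(K, x) = 4 - x
r(O) = -36
n = -2922121
N = 41 (N = 5 - (-36) = 5 - 1*(-36) = 5 + 36 = 41)
(N + n)/(-2743346 + L(-875 - 985, 534)) = (41 - 2922121)/(-2743346 + (4 - 1*534)) = -2922080/(-2743346 + (4 - 534)) = -2922080/(-2743346 - 530) = -2922080/(-2743876) = -2922080*(-1/2743876) = 730520/685969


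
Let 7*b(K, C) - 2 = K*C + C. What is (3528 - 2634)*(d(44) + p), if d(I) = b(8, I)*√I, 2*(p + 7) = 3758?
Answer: 1673568 + 711624*√11/7 ≈ 2.0107e+6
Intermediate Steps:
p = 1872 (p = -7 + (½)*3758 = -7 + 1879 = 1872)
b(K, C) = 2/7 + C/7 + C*K/7 (b(K, C) = 2/7 + (K*C + C)/7 = 2/7 + (C*K + C)/7 = 2/7 + (C + C*K)/7 = 2/7 + (C/7 + C*K/7) = 2/7 + C/7 + C*K/7)
d(I) = √I*(2/7 + 9*I/7) (d(I) = (2/7 + I/7 + (⅐)*I*8)*√I = (2/7 + I/7 + 8*I/7)*√I = (2/7 + 9*I/7)*√I = √I*(2/7 + 9*I/7))
(3528 - 2634)*(d(44) + p) = (3528 - 2634)*(√44*(2 + 9*44)/7 + 1872) = 894*((2*√11)*(2 + 396)/7 + 1872) = 894*((⅐)*(2*√11)*398 + 1872) = 894*(796*√11/7 + 1872) = 894*(1872 + 796*√11/7) = 1673568 + 711624*√11/7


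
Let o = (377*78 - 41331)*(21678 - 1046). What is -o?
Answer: 246036600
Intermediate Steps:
o = -246036600 (o = (29406 - 41331)*20632 = -11925*20632 = -246036600)
-o = -1*(-246036600) = 246036600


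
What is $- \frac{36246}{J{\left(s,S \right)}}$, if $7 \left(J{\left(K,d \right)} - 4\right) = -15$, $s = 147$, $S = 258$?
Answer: $- \frac{253722}{13} \approx -19517.0$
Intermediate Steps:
$J{\left(K,d \right)} = \frac{13}{7}$ ($J{\left(K,d \right)} = 4 + \frac{1}{7} \left(-15\right) = 4 - \frac{15}{7} = \frac{13}{7}$)
$- \frac{36246}{J{\left(s,S \right)}} = - \frac{36246}{\frac{13}{7}} = \left(-36246\right) \frac{7}{13} = - \frac{253722}{13}$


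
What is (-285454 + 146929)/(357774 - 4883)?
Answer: -138525/352891 ≈ -0.39254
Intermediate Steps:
(-285454 + 146929)/(357774 - 4883) = -138525/352891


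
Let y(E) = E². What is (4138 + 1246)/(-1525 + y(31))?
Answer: -1346/141 ≈ -9.5461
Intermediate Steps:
(4138 + 1246)/(-1525 + y(31)) = (4138 + 1246)/(-1525 + 31²) = 5384/(-1525 + 961) = 5384/(-564) = 5384*(-1/564) = -1346/141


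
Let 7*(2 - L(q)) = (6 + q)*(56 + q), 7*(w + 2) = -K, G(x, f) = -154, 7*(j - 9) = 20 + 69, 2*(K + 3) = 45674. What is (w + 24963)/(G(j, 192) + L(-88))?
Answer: -151893/3688 ≈ -41.186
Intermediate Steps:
K = 22834 (K = -3 + (1/2)*45674 = -3 + 22837 = 22834)
j = 152/7 (j = 9 + (20 + 69)/7 = 9 + (1/7)*89 = 9 + 89/7 = 152/7 ≈ 21.714)
w = -3264 (w = -2 + (-1*22834)/7 = -2 + (1/7)*(-22834) = -2 - 3262 = -3264)
L(q) = 2 - (6 + q)*(56 + q)/7
(w + 24963)/(G(j, 192) + L(-88)) = (-3264 + 24963)/(-154 + (-46 - 62/7*(-88) - 1/7*(-88)**2)) = 21699/(-154 + (-46 + 5456/7 - 1/7*7744)) = 21699/(-154 + (-46 + 5456/7 - 7744/7)) = 21699/(-154 - 2610/7) = 21699/(-3688/7) = 21699*(-7/3688) = -151893/3688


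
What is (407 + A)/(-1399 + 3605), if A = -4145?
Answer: -1869/1103 ≈ -1.6945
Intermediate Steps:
(407 + A)/(-1399 + 3605) = (407 - 4145)/(-1399 + 3605) = -3738/2206 = -3738*1/2206 = -1869/1103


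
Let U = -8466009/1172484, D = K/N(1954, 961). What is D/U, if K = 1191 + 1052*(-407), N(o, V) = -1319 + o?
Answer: 166873003644/1791971905 ≈ 93.123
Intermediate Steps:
K = -426973 (K = 1191 - 428164 = -426973)
D = -426973/635 (D = -426973/(-1319 + 1954) = -426973/635 ≈ -672.40)
U = -2822003/390828 (U = -8466009*1/1172484 = -2822003/390828 ≈ -7.2206)
D/U = -426973/(635*(-2822003/390828)) = -426973/635*(-390828/2822003) = 166873003644/1791971905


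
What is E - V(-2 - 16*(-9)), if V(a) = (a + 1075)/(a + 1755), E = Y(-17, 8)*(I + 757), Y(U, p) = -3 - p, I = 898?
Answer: -34536102/1897 ≈ -18206.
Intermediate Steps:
E = -18205 (E = (-3 - 1*8)*(898 + 757) = (-3 - 8)*1655 = -11*1655 = -18205)
V(a) = (1075 + a)/(1755 + a)
E - V(-2 - 16*(-9)) = -18205 - (1075 + (-2 - 16*(-9)))/(1755 + (-2 - 16*(-9))) = -18205 - (1075 + (-2 + 144))/(1755 + (-2 + 144)) = -18205 - (1075 + 142)/(1755 + 142) = -18205 - 1217/1897 = -34536102/1897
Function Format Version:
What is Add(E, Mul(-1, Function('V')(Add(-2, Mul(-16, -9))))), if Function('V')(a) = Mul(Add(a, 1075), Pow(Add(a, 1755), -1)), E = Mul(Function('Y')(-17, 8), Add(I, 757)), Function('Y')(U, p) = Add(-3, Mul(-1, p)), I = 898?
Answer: Rational(-34536102, 1897) ≈ -18206.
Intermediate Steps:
E = -18205 (E = Mul(Add(-3, Mul(-1, 8)), Add(898, 757)) = Mul(Add(-3, -8), 1655) = Mul(-11, 1655) = -18205)
Function('V')(a) = Mul(Pow(Add(1755, a), -1), Add(1075, a)) (Function('V')(a) = Mul(Add(1075, a), Pow(Add(1755, a), -1)) = Mul(Pow(Add(1755, a), -1), Add(1075, a)))
Add(E, Mul(-1, Function('V')(Add(-2, Mul(-16, -9))))) = Add(-18205, Mul(-1, Mul(Pow(Add(1755, Add(-2, Mul(-16, -9))), -1), Add(1075, Add(-2, Mul(-16, -9)))))) = Add(-18205, Mul(-1, Mul(Pow(Add(1755, Add(-2, 144)), -1), Add(1075, Add(-2, 144))))) = Add(-18205, Mul(-1, Mul(Pow(Add(1755, 142), -1), Add(1075, 142)))) = Add(-18205, Mul(-1, Mul(Pow(1897, -1), 1217))) = Add(-18205, Mul(-1, Mul(Rational(1, 1897), 1217))) = Add(-18205, Mul(-1, Rational(1217, 1897))) = Add(-18205, Rational(-1217, 1897)) = Rational(-34536102, 1897)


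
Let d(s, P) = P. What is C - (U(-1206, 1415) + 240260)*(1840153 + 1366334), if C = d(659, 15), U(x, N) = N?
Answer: -774927745710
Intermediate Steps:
C = 15
C - (U(-1206, 1415) + 240260)*(1840153 + 1366334) = 15 - (1415 + 240260)*(1840153 + 1366334) = 15 - 241675*3206487 = 15 - 1*774927745725 = 15 - 774927745725 = -774927745710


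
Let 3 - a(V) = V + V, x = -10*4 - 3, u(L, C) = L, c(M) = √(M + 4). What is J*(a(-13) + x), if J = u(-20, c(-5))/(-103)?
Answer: -280/103 ≈ -2.7184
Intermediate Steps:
c(M) = √(4 + M)
x = -43 (x = -40 - 3 = -43)
J = 20/103 (J = -20/(-103) = -20*(-1/103) = 20/103 ≈ 0.19417)
a(V) = 3 - 2*V (a(V) = 3 - (V + V) = 3 - 2*V)
J*(a(-13) + x) = 20*((3 - 2*(-13)) - 43)/103 = 20*((3 + 26) - 43)/103 = 20*(29 - 43)/103 = (20/103)*(-14) = -280/103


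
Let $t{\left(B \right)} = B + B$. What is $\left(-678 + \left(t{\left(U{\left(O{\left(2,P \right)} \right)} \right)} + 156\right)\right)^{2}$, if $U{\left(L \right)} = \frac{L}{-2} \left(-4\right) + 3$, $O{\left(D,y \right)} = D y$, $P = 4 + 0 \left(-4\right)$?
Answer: $234256$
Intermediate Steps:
$P = 4$ ($P = 4 + 0 = 4$)
$U{\left(L \right)} = 3 + 2 L$ ($U{\left(L \right)} = L \left(- \frac{1}{2}\right) \left(-4\right) + 3 = - \frac{L}{2} \left(-4\right) + 3 = 2 L + 3 = 3 + 2 L$)
$t{\left(B \right)} = 2 B$
$\left(-678 + \left(t{\left(U{\left(O{\left(2,P \right)} \right)} \right)} + 156\right)\right)^{2} = \left(-678 + \left(2 \left(3 + 2 \cdot 2 \cdot 4\right) + 156\right)\right)^{2} = \left(-678 + \left(2 \left(3 + 2 \cdot 8\right) + 156\right)\right)^{2} = \left(-678 + \left(2 \left(3 + 16\right) + 156\right)\right)^{2} = \left(-678 + \left(2 \cdot 19 + 156\right)\right)^{2} = \left(-678 + \left(38 + 156\right)\right)^{2} = \left(-678 + 194\right)^{2} = \left(-484\right)^{2} = 234256$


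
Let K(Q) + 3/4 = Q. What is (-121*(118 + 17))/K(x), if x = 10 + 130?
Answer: -65340/557 ≈ -117.31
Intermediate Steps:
x = 140
K(Q) = -¾ + Q
(-121*(118 + 17))/K(x) = (-121*(118 + 17))/(-¾ + 140) = (-121*135)/(557/4) = -16335*4/557 = -65340/557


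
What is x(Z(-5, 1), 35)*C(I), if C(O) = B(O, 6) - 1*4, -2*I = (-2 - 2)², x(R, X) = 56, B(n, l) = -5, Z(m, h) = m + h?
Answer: -504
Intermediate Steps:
Z(m, h) = h + m
I = -8 (I = -(-2 - 2)²/2 = -½*(-4)² = -½*16 = -8)
C(O) = -9 (C(O) = -5 - 1*4 = -5 - 4 = -9)
x(Z(-5, 1), 35)*C(I) = 56*(-9) = -504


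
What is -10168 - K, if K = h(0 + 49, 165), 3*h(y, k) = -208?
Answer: -30296/3 ≈ -10099.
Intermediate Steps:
h(y, k) = -208/3 (h(y, k) = (1/3)*(-208) = -208/3)
K = -208/3 ≈ -69.333
-10168 - K = -10168 - 1*(-208/3) = -10168 + 208/3 = -30296/3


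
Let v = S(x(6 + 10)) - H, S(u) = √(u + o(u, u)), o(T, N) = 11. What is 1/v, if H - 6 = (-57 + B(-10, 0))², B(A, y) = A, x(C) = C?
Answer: -4495/20204998 - 3*√3/20204998 ≈ -0.00022273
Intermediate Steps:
S(u) = √(11 + u) (S(u) = √(u + 11) = √(11 + u))
H = 4495 (H = 6 + (-57 - 10)² = 6 + (-67)² = 6 + 4489 = 4495)
v = -4495 + 3*√3 (v = √(11 + (6 + 10)) - 1*4495 = √(11 + 16) - 4495 = √27 - 4495 = 3*√3 - 4495 = -4495 + 3*√3 ≈ -4489.8)
1/v = 1/(-4495 + 3*√3)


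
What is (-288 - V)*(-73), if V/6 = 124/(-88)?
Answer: 224475/11 ≈ 20407.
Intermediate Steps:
V = -93/11 (V = 6*(124/(-88)) = 6*(124*(-1/88)) = 6*(-31/22) = -93/11 ≈ -8.4545)
(-288 - V)*(-73) = (-288 - 1*(-93/11))*(-73) = (-288 + 93/11)*(-73) = -3075/11*(-73) = 224475/11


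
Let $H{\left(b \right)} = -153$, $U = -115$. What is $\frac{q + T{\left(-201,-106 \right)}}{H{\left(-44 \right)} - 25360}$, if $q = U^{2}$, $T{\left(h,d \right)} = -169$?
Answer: $- \frac{13056}{25513} \approx -0.51174$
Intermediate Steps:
$q = 13225$ ($q = \left(-115\right)^{2} = 13225$)
$\frac{q + T{\left(-201,-106 \right)}}{H{\left(-44 \right)} - 25360} = \frac{13225 - 169}{-153 - 25360} = \frac{13056}{-25513} = 13056 \left(- \frac{1}{25513}\right) = - \frac{13056}{25513}$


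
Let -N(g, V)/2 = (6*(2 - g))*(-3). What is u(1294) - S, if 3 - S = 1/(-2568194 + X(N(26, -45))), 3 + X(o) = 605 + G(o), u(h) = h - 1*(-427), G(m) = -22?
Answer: 4411160851/2567614 ≈ 1718.0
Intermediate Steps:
N(g, V) = 72 - 36*g (N(g, V) = -2*6*(2 - g)*(-3) = -2*(12 - 6*g)*(-3) = -2*(-36 + 18*g) = 72 - 36*g)
u(h) = 427 + h (u(h) = h + 427 = 427 + h)
X(o) = 580 (X(o) = -3 + (605 - 22) = -3 + 583 = 580)
S = 7702843/2567614 (S = 3 - 1/(-2568194 + 580) = 3 - 1/(-2567614) = 3 - 1*(-1/2567614) = 3 + 1/2567614 = 7702843/2567614 ≈ 3.0000)
u(1294) - S = (427 + 1294) - 1*7702843/2567614 = 1721 - 7702843/2567614 = 4411160851/2567614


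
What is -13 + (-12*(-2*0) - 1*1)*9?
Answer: -22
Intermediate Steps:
-13 + (-12*(-2*0) - 1*1)*9 = -13 + (-12*0 - 1)*9 = -13 + (-3*0 - 1)*9 = -13 + (0 - 1)*9 = -13 - 1*9 = -13 - 9 = -22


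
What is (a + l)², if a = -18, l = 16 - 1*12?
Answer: 196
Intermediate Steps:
l = 4 (l = 16 - 12 = 4)
(a + l)² = (-18 + 4)² = (-14)² = 196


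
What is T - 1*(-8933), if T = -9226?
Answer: -293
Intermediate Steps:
T - 1*(-8933) = -9226 - 1*(-8933) = -9226 + 8933 = -293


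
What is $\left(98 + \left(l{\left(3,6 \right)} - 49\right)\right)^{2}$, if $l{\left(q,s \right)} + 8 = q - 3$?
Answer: $1681$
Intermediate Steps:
$l{\left(q,s \right)} = -11 + q$ ($l{\left(q,s \right)} = -8 + \left(q - 3\right) = -8 + \left(-3 + q\right) = -11 + q$)
$\left(98 + \left(l{\left(3,6 \right)} - 49\right)\right)^{2} = \left(98 + \left(\left(-11 + 3\right) - 49\right)\right)^{2} = \left(98 - 57\right)^{2} = 41^{2} = 1681$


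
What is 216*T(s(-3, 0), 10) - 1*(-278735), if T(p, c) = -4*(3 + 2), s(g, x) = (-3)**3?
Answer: 274415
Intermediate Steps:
s(g, x) = -27
T(p, c) = -20 (T(p, c) = -4*5 = -20)
216*T(s(-3, 0), 10) - 1*(-278735) = 216*(-20) - 1*(-278735) = -4320 + 278735 = 274415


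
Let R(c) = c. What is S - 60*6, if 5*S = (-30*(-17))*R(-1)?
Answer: -462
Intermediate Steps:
S = -102 (S = (-30*(-17)*(-1))/5 = (510*(-1))/5 = (⅕)*(-510) = -102)
S - 60*6 = -102 - 60*6 = -102 - 1*360 = -102 - 360 = -462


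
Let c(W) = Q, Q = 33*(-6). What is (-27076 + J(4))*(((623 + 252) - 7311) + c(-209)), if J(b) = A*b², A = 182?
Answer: 160303976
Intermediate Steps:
Q = -198
c(W) = -198
J(b) = 182*b²
(-27076 + J(4))*(((623 + 252) - 7311) + c(-209)) = (-27076 + 182*4²)*(((623 + 252) - 7311) - 198) = (-27076 + 182*16)*((875 - 7311) - 198) = (-27076 + 2912)*(-6436 - 198) = -24164*(-6634) = 160303976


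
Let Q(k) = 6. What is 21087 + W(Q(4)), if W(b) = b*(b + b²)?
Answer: 21339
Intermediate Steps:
21087 + W(Q(4)) = 21087 + 6²*(1 + 6) = 21087 + 36*7 = 21087 + 252 = 21339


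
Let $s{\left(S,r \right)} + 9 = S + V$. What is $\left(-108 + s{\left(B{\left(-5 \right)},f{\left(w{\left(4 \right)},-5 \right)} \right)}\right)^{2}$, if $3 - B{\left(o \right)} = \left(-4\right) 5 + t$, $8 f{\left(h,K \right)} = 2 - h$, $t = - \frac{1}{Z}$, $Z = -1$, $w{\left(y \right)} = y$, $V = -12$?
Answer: $11449$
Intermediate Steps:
$t = 1$ ($t = - \frac{1}{-1} = \left(-1\right) \left(-1\right) = 1$)
$f{\left(h,K \right)} = \frac{1}{4} - \frac{h}{8}$ ($f{\left(h,K \right)} = \frac{2 - h}{8} = \frac{1}{4} - \frac{h}{8}$)
$B{\left(o \right)} = 22$ ($B{\left(o \right)} = 3 - \left(\left(-4\right) 5 + 1\right) = 3 - \left(-20 + 1\right) = 3 - -19 = 3 + 19 = 22$)
$s{\left(S,r \right)} = -21 + S$ ($s{\left(S,r \right)} = -9 + \left(S - 12\right) = -9 + \left(-12 + S\right) = -21 + S$)
$\left(-108 + s{\left(B{\left(-5 \right)},f{\left(w{\left(4 \right)},-5 \right)} \right)}\right)^{2} = \left(-108 + \left(-21 + 22\right)\right)^{2} = \left(-108 + 1\right)^{2} = \left(-107\right)^{2} = 11449$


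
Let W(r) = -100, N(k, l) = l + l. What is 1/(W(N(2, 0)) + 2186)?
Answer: 1/2086 ≈ 0.00047939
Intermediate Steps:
N(k, l) = 2*l
1/(W(N(2, 0)) + 2186) = 1/(-100 + 2186) = 1/2086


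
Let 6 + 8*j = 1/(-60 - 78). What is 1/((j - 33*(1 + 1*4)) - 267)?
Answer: -1104/477757 ≈ -0.0023108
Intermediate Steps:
j = -829/1104 (j = -3/4 + 1/(8*(-60 - 78)) = -3/4 + (1/8)/(-138) = -3/4 + (1/8)*(-1/138) = -3/4 - 1/1104 = -829/1104 ≈ -0.75091)
1/((j - 33*(1 + 1*4)) - 267) = 1/((-829/1104 - 33*(1 + 1*4)) - 267) = 1/((-829/1104 - 33*(1 + 4)) - 267) = 1/((-829/1104 - 33*5) - 267) = 1/((-829/1104 - 165) - 267) = 1/(-182989/1104 - 267) = 1/(-477757/1104) = -1104/477757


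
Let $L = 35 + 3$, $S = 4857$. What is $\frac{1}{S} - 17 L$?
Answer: $- \frac{3137621}{4857} \approx -646.0$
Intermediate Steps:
$L = 38$
$\frac{1}{S} - 17 L = \frac{1}{4857} - 646 = - \frac{3137621}{4857}$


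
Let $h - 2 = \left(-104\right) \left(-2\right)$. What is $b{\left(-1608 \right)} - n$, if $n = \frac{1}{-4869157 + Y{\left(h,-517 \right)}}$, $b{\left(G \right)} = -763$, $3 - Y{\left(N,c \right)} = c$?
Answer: $- \frac{3714770030}{4868637} \approx -763.0$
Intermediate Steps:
$h = 210$ ($h = 2 - -208 = 2 + 208 = 210$)
$Y{\left(N,c \right)} = 3 - c$
$n = - \frac{1}{4868637}$ ($n = \frac{1}{-4869157 + \left(3 - -517\right)} = \frac{1}{-4869157 + \left(3 + 517\right)} = \frac{1}{-4869157 + 520} = \frac{1}{-4868637} = - \frac{1}{4868637} \approx -2.054 \cdot 10^{-7}$)
$b{\left(-1608 \right)} - n = -763 - - \frac{1}{4868637} = -763 + \frac{1}{4868637} = - \frac{3714770030}{4868637}$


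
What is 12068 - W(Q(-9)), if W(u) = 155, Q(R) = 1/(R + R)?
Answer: 11913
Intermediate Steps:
Q(R) = 1/(2*R)
12068 - W(Q(-9)) = 12068 - 1*155 = 12068 - 155 = 11913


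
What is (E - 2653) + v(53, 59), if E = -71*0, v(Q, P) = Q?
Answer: -2600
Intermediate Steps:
E = 0
(E - 2653) + v(53, 59) = (0 - 2653) + 53 = -2653 + 53 = -2600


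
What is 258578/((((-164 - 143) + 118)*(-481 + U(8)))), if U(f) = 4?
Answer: 258578/90153 ≈ 2.8682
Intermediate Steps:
258578/((((-164 - 143) + 118)*(-481 + U(8)))) = 258578/((((-164 - 143) + 118)*(-481 + 4))) = 258578/(((-307 + 118)*(-477))) = 258578/((-189*(-477))) = 258578/90153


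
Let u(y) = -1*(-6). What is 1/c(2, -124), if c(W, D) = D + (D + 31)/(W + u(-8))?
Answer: -8/1085 ≈ -0.0073733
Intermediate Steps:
u(y) = 6
c(W, D) = D + (31 + D)/(6 + W) (c(W, D) = D + (D + 31)/(W + 6) = D + (31 + D)/(6 + W))
1/c(2, -124) = 1/((31 + 7*(-124) - 124*2)/(6 + 2)) = 1/((31 - 868 - 248)/8) = 1/((⅛)*(-1085)) = 1/(-1085/8) = -8/1085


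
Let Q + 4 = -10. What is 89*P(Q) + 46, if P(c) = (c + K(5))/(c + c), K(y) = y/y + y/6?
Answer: 14225/168 ≈ 84.673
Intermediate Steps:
K(y) = 1 + y/6 (K(y) = 1 + y*(⅙) = 1 + y/6)
Q = -14 (Q = -4 - 10 = -14)
P(c) = (11/6 + c)/(2*c) (P(c) = (c + (1 + (⅙)*5))/(c + c) = (c + (1 + ⅚))/((2*c)) = (c + 11/6)*(1/(2*c)) = (11/6 + c)*(1/(2*c)) = (11/6 + c)/(2*c))
89*P(Q) + 46 = 89*((1/12)*(11 + 6*(-14))/(-14)) + 46 = 89*((1/12)*(-1/14)*(11 - 84)) + 46 = 89*((1/12)*(-1/14)*(-73)) + 46 = 89*(73/168) + 46 = 6497/168 + 46 = 14225/168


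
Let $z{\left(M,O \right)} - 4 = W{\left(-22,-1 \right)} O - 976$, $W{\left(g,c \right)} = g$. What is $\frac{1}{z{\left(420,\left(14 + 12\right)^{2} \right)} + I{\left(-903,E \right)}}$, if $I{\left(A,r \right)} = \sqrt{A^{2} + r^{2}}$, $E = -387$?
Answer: $- \frac{7922}{125033579} - \frac{129 \sqrt{58}}{250067158} \approx -6.7288 \cdot 10^{-5}$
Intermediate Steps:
$z{\left(M,O \right)} = -972 - 22 O$ ($z{\left(M,O \right)} = 4 - \left(976 + 22 O\right) = -972 - 22 O$)
$\frac{1}{z{\left(420,\left(14 + 12\right)^{2} \right)} + I{\left(-903,E \right)}} = \frac{1}{\left(-972 - 22 \left(14 + 12\right)^{2}\right) + \sqrt{\left(-903\right)^{2} + \left(-387\right)^{2}}} = \frac{1}{\left(-972 - 22 \cdot 26^{2}\right) + \sqrt{815409 + 149769}} = \frac{1}{\left(-972 - 14872\right) + \sqrt{965178}} = \frac{1}{\left(-972 - 14872\right) + 129 \sqrt{58}} = \frac{1}{-15844 + 129 \sqrt{58}}$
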